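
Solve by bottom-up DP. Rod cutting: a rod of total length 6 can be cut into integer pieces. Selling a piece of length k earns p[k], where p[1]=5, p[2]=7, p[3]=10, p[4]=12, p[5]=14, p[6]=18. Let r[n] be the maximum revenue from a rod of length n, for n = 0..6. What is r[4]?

20

   n    0    1    2    3    4    5    6
r[n]    0    5   10   15   20   25   30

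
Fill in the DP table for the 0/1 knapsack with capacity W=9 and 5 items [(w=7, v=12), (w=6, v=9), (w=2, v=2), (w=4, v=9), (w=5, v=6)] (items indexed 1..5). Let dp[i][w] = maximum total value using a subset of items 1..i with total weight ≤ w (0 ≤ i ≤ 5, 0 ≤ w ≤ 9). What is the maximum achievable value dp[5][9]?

i\w   0   1   2   3   4   5   6   7   8   9
  0   0   0   0   0   0   0   0   0   0   0
  1   0   0   0   0   0   0   0  12  12  12
  2   0   0   0   0   0   0   9  12  12  12
  3   0   0   2   2   2   2   9  12  12  14
  4   0   0   2   2   9   9  11  12  12  14
  5   0   0   2   2   9   9  11  12  12  15

15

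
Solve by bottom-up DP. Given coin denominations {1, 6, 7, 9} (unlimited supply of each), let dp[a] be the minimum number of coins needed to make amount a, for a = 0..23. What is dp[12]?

2

 a  0  1  2  3  4  5  6  7  8  9 10 11 12 13 14 15 16 17 18 19 20 21 22 23
dp  0  1  2  3  4  5  1  1  2  1  2  3  2  2  2  2  2  3  2  3  3  3  3  3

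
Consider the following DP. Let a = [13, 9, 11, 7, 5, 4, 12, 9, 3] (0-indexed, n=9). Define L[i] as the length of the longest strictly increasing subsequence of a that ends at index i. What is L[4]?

   i    0    1    2    3    4    5    6    7    8
a[i]   13    9   11    7    5    4   12    9    3
L[i]    1    1    2    1    1    1    3    2    1

1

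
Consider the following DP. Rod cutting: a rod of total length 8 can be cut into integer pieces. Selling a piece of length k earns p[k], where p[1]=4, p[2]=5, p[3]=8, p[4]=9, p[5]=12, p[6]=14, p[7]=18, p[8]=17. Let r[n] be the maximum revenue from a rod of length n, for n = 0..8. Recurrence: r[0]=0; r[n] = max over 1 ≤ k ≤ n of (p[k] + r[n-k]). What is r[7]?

   n    0    1    2    3    4    5    6    7    8
r[n]    0    4    8   12   16   20   24   28   32

28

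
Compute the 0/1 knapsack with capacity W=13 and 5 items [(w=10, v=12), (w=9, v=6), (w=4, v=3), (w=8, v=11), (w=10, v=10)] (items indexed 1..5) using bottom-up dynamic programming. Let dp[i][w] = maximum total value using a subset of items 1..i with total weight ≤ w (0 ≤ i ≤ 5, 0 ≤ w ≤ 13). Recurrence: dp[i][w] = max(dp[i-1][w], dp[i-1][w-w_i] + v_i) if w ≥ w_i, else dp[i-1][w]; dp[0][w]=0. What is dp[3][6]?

3

i\w   0   1   2   3   4   5   6   7   8   9  10  11  12  13
  0   0   0   0   0   0   0   0   0   0   0   0   0   0   0
  1   0   0   0   0   0   0   0   0   0   0  12  12  12  12
  2   0   0   0   0   0   0   0   0   0   6  12  12  12  12
  3   0   0   0   0   3   3   3   3   3   6  12  12  12  12
  4   0   0   0   0   3   3   3   3  11  11  12  12  14  14
  5   0   0   0   0   3   3   3   3  11  11  12  12  14  14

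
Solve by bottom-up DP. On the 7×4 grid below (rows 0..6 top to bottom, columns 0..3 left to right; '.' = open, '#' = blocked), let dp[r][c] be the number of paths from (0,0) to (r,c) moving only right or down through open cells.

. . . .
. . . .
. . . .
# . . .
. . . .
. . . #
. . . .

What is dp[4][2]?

r\c   0   1   2   3
  0   1   1   1   1
  1   1   2   3   4
  2   1   3   6  10
  3   0   3   9  19
  4   0   3  12  31
  5   0   3  15   0
  6   0   3  18  18

12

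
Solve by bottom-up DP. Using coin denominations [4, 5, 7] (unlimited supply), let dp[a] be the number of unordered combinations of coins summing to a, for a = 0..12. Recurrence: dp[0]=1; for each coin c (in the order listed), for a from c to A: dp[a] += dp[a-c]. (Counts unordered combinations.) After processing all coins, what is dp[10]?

1

after  coin     0     1     2     3     4     5     6     7     8     9    10    11    12
          4     1     0     0     0     1     0     0     0     1     0     0     0     1
          5     1     0     0     0     1     1     0     0     1     1     1     0     1
          7     1     0     0     0     1     1     0     1     1     1     1     1     2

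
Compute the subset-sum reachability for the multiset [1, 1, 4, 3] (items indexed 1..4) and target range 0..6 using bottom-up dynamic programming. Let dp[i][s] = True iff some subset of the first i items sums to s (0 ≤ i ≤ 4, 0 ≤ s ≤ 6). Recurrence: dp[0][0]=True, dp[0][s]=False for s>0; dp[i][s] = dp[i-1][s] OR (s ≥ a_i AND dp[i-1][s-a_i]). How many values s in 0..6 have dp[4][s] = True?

i\s   0   1   2   3   4   5   6
  0   T   F   F   F   F   F   F
  1   T   T   F   F   F   F   F
  2   T   T   T   F   F   F   F
  3   T   T   T   F   T   T   T
  4   T   T   T   T   T   T   T

7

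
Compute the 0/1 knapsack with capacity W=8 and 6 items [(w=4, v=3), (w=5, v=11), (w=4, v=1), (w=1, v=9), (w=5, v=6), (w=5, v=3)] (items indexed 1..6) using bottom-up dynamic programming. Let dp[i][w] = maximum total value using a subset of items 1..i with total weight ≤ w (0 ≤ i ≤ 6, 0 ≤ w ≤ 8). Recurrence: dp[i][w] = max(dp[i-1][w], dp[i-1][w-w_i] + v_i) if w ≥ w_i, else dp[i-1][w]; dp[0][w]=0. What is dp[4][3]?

9

i\w   0   1   2   3   4   5   6   7   8
  0   0   0   0   0   0   0   0   0   0
  1   0   0   0   0   3   3   3   3   3
  2   0   0   0   0   3  11  11  11  11
  3   0   0   0   0   3  11  11  11  11
  4   0   9   9   9   9  12  20  20  20
  5   0   9   9   9   9  12  20  20  20
  6   0   9   9   9   9  12  20  20  20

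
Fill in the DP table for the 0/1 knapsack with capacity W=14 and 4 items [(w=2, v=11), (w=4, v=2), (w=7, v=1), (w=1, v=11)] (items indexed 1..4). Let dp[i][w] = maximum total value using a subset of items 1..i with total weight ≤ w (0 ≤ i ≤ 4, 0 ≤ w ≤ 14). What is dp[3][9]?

i\w   0   1   2   3   4   5   6   7   8   9  10  11  12  13  14
  0   0   0   0   0   0   0   0   0   0   0   0   0   0   0   0
  1   0   0  11  11  11  11  11  11  11  11  11  11  11  11  11
  2   0   0  11  11  11  11  13  13  13  13  13  13  13  13  13
  3   0   0  11  11  11  11  13  13  13  13  13  13  13  14  14
  4   0  11  11  22  22  22  22  24  24  24  24  24  24  24  25

13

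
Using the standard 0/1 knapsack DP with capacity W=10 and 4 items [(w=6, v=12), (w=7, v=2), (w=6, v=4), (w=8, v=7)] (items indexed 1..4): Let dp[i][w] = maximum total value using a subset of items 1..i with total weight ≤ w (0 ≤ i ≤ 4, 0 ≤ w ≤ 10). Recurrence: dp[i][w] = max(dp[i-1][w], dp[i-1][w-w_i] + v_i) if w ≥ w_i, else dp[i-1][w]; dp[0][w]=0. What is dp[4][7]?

12

i\w   0   1   2   3   4   5   6   7   8   9  10
  0   0   0   0   0   0   0   0   0   0   0   0
  1   0   0   0   0   0   0  12  12  12  12  12
  2   0   0   0   0   0   0  12  12  12  12  12
  3   0   0   0   0   0   0  12  12  12  12  12
  4   0   0   0   0   0   0  12  12  12  12  12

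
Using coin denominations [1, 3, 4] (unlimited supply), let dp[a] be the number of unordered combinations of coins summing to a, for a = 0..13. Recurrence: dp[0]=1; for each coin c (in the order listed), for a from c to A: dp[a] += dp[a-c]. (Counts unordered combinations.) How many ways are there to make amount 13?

after  coin     0     1     2     3     4     5     6     7     8     9    10    11    12    13
          1     1     1     1     1     1     1     1     1     1     1     1     1     1     1
          3     1     1     1     2     2     2     3     3     3     4     4     4     5     5
          4     1     1     1     2     3     3     4     5     6     7     8     9    11    12

12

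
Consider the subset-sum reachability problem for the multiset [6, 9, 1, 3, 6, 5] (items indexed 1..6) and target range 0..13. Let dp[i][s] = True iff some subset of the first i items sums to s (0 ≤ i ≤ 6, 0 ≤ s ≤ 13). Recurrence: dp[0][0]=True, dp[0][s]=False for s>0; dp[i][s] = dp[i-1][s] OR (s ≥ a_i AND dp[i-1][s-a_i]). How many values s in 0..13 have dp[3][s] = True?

6

i\s   0   1   2   3   4   5   6   7   8   9  10  11  12  13
  0   T   F   F   F   F   F   F   F   F   F   F   F   F   F
  1   T   F   F   F   F   F   T   F   F   F   F   F   F   F
  2   T   F   F   F   F   F   T   F   F   T   F   F   F   F
  3   T   T   F   F   F   F   T   T   F   T   T   F   F   F
  4   T   T   F   T   T   F   T   T   F   T   T   F   T   T
  5   T   T   F   T   T   F   T   T   F   T   T   F   T   T
  6   T   T   F   T   T   T   T   T   T   T   T   T   T   T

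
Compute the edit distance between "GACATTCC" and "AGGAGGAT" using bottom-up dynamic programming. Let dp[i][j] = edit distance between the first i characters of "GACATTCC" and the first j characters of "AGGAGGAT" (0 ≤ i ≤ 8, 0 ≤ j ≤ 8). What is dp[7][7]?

6

   ''  A  G  G  A  G  G  A  T
''  0  1  2  3  4  5  6  7  8
 G  1  1  1  2  3  4  5  6  7
 A  2  1  2  2  2  3  4  5  6
 C  3  2  2  3  3  3  4  5  6
 A  4  3  3  3  3  4  4  4  5
 T  5  4  4  4  4  4  5  5  4
 T  6  5  5  5  5  5  5  6  5
 C  7  6  6  6  6  6  6  6  6
 C  8  7  7  7  7  7  7  7  7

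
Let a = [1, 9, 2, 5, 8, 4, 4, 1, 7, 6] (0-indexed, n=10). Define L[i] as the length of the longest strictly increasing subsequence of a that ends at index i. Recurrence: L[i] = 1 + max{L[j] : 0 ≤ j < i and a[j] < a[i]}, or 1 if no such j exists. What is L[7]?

   i    0    1    2    3    4    5    6    7    8    9
a[i]    1    9    2    5    8    4    4    1    7    6
L[i]    1    2    2    3    4    3    3    1    4    4

1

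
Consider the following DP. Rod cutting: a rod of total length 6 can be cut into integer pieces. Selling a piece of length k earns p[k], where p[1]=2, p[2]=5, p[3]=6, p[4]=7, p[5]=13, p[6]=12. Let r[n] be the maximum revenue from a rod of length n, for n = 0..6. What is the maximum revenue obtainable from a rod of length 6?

15

   n    0    1    2    3    4    5    6
r[n]    0    2    5    7   10   13   15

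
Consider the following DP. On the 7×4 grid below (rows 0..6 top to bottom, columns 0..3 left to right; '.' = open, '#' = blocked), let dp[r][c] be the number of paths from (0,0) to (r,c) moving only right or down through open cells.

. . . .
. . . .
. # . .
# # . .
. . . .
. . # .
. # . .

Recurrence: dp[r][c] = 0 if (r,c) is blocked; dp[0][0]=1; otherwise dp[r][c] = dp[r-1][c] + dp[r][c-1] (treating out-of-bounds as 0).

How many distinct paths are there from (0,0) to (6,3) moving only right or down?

r\c   0   1   2   3
  0   1   1   1   1
  1   1   2   3   4
  2   1   0   3   7
  3   0   0   3  10
  4   0   0   3  13
  5   0   0   0  13
  6   0   0   0  13

13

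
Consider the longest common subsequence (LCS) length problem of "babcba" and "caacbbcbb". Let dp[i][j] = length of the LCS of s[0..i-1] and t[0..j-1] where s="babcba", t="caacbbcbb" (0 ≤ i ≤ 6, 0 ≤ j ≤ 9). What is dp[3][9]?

   ''  c  a  a  c  b  b  c  b  b
''  0  0  0  0  0  0  0  0  0  0
 b  0  0  0  0  0  1  1  1  1  1
 a  0  0  1  1  1  1  1  1  1  1
 b  0  0  1  1  1  2  2  2  2  2
 c  0  1  1  1  2  2  2  3  3  3
 b  0  1  1  1  2  3  3  3  4  4
 a  0  1  2  2  2  3  3  3  4  4

2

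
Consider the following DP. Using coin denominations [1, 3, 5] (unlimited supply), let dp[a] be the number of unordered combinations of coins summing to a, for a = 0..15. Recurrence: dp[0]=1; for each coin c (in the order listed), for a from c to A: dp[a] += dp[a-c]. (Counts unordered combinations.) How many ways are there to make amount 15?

after  coin     0     1     2     3     4     5     6     7     8     9    10    11    12    13    14    15
          1     1     1     1     1     1     1     1     1     1     1     1     1     1     1     1     1
          3     1     1     1     2     2     2     3     3     3     4     4     4     5     5     5     6
          5     1     1     1     2     2     3     4     4     5     6     7     8     9    10    11    13

13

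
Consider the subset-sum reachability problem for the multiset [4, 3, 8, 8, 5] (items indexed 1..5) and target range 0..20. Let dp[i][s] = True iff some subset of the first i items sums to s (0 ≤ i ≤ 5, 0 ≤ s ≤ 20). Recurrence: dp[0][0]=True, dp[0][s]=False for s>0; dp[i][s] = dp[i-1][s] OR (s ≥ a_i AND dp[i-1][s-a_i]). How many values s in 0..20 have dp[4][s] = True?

11

i\s   0   1   2   3   4   5   6   7   8   9  10  11  12  13  14  15  16  17  18  19  20
  0   T   F   F   F   F   F   F   F   F   F   F   F   F   F   F   F   F   F   F   F   F
  1   T   F   F   F   T   F   F   F   F   F   F   F   F   F   F   F   F   F   F   F   F
  2   T   F   F   T   T   F   F   T   F   F   F   F   F   F   F   F   F   F   F   F   F
  3   T   F   F   T   T   F   F   T   T   F   F   T   T   F   F   T   F   F   F   F   F
  4   T   F   F   T   T   F   F   T   T   F   F   T   T   F   F   T   T   F   F   T   T
  5   T   F   F   T   T   T   F   T   T   T   F   T   T   T   F   T   T   T   F   T   T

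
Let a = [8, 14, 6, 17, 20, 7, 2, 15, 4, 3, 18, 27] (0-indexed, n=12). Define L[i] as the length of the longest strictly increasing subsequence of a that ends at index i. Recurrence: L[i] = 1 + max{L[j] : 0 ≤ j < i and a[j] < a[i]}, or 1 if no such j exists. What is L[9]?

2

   i    0    1    2    3    4    5    6    7    8    9   10   11
a[i]    8   14    6   17   20    7    2   15    4    3   18   27
L[i]    1    2    1    3    4    2    1    3    2    2    4    5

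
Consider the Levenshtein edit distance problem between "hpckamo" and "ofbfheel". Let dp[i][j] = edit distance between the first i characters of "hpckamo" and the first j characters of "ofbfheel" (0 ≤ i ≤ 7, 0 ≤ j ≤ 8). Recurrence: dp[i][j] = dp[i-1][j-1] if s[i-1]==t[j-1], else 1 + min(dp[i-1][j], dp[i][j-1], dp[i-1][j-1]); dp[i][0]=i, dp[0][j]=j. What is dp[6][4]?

6

   ''  o  f  b  f  h  e  e  l
''  0  1  2  3  4  5  6  7  8
 h  1  1  2  3  4  4  5  6  7
 p  2  2  2  3  4  5  5  6  7
 c  3  3  3  3  4  5  6  6  7
 k  4  4  4  4  4  5  6  7  7
 a  5  5  5  5  5  5  6  7  8
 m  6  6  6  6  6  6  6  7  8
 o  7  6  7  7  7  7  7  7  8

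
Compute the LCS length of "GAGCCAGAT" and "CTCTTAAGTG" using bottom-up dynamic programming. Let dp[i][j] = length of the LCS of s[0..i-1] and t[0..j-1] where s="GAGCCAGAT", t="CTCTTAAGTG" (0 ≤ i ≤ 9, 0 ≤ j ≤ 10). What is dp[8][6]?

   ''  C  T  C  T  T  A  A  G  T  G
''  0  0  0  0  0  0  0  0  0  0  0
 G  0  0  0  0  0  0  0  0  1  1  1
 A  0  0  0  0  0  0  1  1  1  1  1
 G  0  0  0  0  0  0  1  1  2  2  2
 C  0  1  1  1  1  1  1  1  2  2  2
 C  0  1  1  2  2  2  2  2  2  2  2
 A  0  1  1  2  2  2  3  3  3  3  3
 G  0  1  1  2  2  2  3  3  4  4  4
 A  0  1  1  2  2  2  3  4  4  4  4
 T  0  1  2  2  3  3  3  4  4  5  5

3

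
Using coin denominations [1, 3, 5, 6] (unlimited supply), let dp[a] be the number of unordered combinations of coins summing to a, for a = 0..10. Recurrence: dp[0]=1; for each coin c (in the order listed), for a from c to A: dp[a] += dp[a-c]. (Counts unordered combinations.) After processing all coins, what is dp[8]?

6

after  coin     0     1     2     3     4     5     6     7     8     9    10
          1     1     1     1     1     1     1     1     1     1     1     1
          3     1     1     1     2     2     2     3     3     3     4     4
          5     1     1     1     2     2     3     4     4     5     6     7
          6     1     1     1     2     2     3     5     5     6     8     9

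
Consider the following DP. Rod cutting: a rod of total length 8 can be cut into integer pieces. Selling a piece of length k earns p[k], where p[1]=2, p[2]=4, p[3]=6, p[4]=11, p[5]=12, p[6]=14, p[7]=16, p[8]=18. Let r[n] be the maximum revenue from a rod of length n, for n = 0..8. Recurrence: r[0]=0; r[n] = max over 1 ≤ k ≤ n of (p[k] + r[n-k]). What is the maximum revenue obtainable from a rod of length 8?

22

   n    0    1    2    3    4    5    6    7    8
r[n]    0    2    4    6   11   13   15   17   22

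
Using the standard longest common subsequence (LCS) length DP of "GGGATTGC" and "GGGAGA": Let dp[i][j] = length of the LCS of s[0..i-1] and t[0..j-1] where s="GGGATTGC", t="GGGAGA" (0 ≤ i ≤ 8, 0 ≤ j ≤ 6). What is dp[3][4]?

   ''  G  G  G  A  G  A
''  0  0  0  0  0  0  0
 G  0  1  1  1  1  1  1
 G  0  1  2  2  2  2  2
 G  0  1  2  3  3  3  3
 A  0  1  2  3  4  4  4
 T  0  1  2  3  4  4  4
 T  0  1  2  3  4  4  4
 G  0  1  2  3  4  5  5
 C  0  1  2  3  4  5  5

3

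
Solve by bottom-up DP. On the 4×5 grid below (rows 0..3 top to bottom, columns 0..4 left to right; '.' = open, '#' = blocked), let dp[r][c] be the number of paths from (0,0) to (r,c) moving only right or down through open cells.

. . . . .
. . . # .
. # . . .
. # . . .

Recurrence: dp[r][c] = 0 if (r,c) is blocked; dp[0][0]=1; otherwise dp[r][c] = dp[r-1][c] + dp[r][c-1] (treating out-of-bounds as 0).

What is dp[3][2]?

r\c   0   1   2   3   4
  0   1   1   1   1   1
  1   1   2   3   0   1
  2   1   0   3   3   4
  3   1   0   3   6  10

3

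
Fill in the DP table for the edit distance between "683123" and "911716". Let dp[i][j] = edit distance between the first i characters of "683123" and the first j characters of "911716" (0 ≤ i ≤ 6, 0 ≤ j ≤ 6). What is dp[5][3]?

4

   ''  9  1  1  7  1  6
''  0  1  2  3  4  5  6
 6  1  1  2  3  4  5  5
 8  2  2  2  3  4  5  6
 3  3  3  3  3  4  5  6
 1  4  4  3  3  4  4  5
 2  5  5  4  4  4  5  5
 3  6  6  5  5  5  5  6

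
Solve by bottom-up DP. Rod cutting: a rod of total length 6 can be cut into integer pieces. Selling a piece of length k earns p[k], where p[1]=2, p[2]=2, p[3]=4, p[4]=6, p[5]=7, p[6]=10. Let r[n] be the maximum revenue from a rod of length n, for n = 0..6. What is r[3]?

   n    0    1    2    3    4    5    6
r[n]    0    2    4    6    8   10   12

6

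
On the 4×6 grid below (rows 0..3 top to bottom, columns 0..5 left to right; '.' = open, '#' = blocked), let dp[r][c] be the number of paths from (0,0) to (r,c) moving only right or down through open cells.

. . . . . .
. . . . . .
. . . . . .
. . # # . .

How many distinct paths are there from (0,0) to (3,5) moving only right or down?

36

r\c   0   1   2   3   4   5
  0   1   1   1   1   1   1
  1   1   2   3   4   5   6
  2   1   3   6  10  15  21
  3   1   4   0   0  15  36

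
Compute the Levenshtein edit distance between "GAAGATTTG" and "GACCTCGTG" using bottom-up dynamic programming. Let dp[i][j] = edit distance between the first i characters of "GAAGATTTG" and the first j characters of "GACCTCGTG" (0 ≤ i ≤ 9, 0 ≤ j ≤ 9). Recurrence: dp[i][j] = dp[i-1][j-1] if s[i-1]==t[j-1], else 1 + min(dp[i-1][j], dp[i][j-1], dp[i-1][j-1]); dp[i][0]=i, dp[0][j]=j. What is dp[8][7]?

   ''  G  A  C  C  T  C  G  T  G
''  0  1  2  3  4  5  6  7  8  9
 G  1  0  1  2  3  4  5  6  7  8
 A  2  1  0  1  2  3  4  5  6  7
 A  3  2  1  1  2  3  4  5  6  7
 G  4  3  2  2  2  3  4  4  5  6
 A  5  4  3  3  3  3  4  5  5  6
 T  6  5  4  4  4  3  4  5  5  6
 T  7  6  5  5  5  4  4  5  5  6
 T  8  7  6  6  6  5  5  5  5  6
 G  9  8  7  7  7  6  6  5  6  5

5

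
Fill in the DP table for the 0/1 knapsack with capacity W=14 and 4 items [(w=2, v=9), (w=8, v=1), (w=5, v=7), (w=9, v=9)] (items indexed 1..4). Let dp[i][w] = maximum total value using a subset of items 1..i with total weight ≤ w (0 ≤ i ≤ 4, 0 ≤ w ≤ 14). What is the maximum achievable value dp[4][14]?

18

i\w   0   1   2   3   4   5   6   7   8   9  10  11  12  13  14
  0   0   0   0   0   0   0   0   0   0   0   0   0   0   0   0
  1   0   0   9   9   9   9   9   9   9   9   9   9   9   9   9
  2   0   0   9   9   9   9   9   9   9   9  10  10  10  10  10
  3   0   0   9   9   9   9   9  16  16  16  16  16  16  16  16
  4   0   0   9   9   9   9   9  16  16  16  16  18  18  18  18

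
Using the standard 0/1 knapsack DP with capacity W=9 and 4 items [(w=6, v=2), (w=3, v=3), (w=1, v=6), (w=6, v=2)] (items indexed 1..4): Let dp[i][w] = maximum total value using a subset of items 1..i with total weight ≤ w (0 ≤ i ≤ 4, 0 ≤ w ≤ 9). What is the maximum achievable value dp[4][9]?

9

i\w   0   1   2   3   4   5   6   7   8   9
  0   0   0   0   0   0   0   0   0   0   0
  1   0   0   0   0   0   0   2   2   2   2
  2   0   0   0   3   3   3   3   3   3   5
  3   0   6   6   6   9   9   9   9   9   9
  4   0   6   6   6   9   9   9   9   9   9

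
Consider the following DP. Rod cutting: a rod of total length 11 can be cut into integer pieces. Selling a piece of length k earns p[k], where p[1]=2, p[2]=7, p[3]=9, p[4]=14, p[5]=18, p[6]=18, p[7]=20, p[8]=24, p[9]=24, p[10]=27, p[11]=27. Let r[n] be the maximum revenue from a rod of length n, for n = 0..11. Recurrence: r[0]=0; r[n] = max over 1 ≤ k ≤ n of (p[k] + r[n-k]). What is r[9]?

   n    0    1    2    3    4    5    6    7    8    9   10   11
r[n]    0    2    7    9   14   18   21   25   28   32   36   39

32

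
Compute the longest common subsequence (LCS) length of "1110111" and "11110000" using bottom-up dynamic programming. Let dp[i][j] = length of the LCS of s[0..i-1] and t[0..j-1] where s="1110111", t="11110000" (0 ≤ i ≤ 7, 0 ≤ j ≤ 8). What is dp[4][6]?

4

   ''  1  1  1  1  0  0  0  0
''  0  0  0  0  0  0  0  0  0
 1  0  1  1  1  1  1  1  1  1
 1  0  1  2  2  2  2  2  2  2
 1  0  1  2  3  3  3  3  3  3
 0  0  1  2  3  3  4  4  4  4
 1  0  1  2  3  4  4  4  4  4
 1  0  1  2  3  4  4  4  4  4
 1  0  1  2  3  4  4  4  4  4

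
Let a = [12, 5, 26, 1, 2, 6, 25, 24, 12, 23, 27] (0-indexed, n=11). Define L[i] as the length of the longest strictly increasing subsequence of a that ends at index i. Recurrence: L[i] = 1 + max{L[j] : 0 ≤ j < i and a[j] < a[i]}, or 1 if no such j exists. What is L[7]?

4

   i    0    1    2    3    4    5    6    7    8    9   10
a[i]   12    5   26    1    2    6   25   24   12   23   27
L[i]    1    1    2    1    2    3    4    4    4    5    6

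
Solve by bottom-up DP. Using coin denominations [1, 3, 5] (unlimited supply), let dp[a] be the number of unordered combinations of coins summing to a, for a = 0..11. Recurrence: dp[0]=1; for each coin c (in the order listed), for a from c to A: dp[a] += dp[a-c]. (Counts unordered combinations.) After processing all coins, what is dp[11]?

8

after  coin     0     1     2     3     4     5     6     7     8     9    10    11
          1     1     1     1     1     1     1     1     1     1     1     1     1
          3     1     1     1     2     2     2     3     3     3     4     4     4
          5     1     1     1     2     2     3     4     4     5     6     7     8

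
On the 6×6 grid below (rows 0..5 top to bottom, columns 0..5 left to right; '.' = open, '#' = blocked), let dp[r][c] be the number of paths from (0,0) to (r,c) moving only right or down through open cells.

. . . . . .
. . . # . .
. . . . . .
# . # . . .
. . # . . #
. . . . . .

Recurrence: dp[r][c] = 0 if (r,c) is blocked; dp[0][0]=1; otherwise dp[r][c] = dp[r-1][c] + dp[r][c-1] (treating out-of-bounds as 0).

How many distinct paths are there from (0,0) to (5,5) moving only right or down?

28

r\c   0   1   2   3   4   5
  0   1   1   1   1   1   1
  1   1   2   3   0   1   2
  2   1   3   6   6   7   9
  3   0   3   0   6  13  22
  4   0   3   0   6  19   0
  5   0   3   3   9  28  28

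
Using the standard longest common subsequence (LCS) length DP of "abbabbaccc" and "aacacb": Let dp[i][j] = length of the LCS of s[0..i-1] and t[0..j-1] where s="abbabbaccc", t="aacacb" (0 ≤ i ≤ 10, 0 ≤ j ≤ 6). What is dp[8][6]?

   ''  a  a  c  a  c  b
''  0  0  0  0  0  0  0
 a  0  1  1  1  1  1  1
 b  0  1  1  1  1  1  2
 b  0  1  1  1  1  1  2
 a  0  1  2  2  2  2  2
 b  0  1  2  2  2  2  3
 b  0  1  2  2  2  2  3
 a  0  1  2  2  3  3  3
 c  0  1  2  3  3  4  4
 c  0  1  2  3  3  4  4
 c  0  1  2  3  3  4  4

4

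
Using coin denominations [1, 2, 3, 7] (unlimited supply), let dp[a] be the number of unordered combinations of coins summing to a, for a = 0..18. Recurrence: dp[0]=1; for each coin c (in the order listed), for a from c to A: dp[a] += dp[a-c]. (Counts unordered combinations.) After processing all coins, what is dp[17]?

after  coin     0     1     2     3     4     5     6     7     8     9    10    11    12    13    14    15    16    17    18
          1     1     1     1     1     1     1     1     1     1     1     1     1     1     1     1     1     1     1     1
          2     1     1     2     2     3     3     4     4     5     5     6     6     7     7     8     8     9     9    10
          3     1     1     2     3     4     5     7     8    10    12    14    16    19    21    24    27    30    33    37
          7     1     1     2     3     4     5     7     9    11    14    17    20    24    28    33    38    44    50    57

50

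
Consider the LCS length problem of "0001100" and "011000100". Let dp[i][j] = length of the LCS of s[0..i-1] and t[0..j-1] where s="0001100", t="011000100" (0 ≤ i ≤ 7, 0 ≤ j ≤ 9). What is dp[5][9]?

4

   ''  0  1  1  0  0  0  1  0  0
''  0  0  0  0  0  0  0  0  0  0
 0  0  1  1  1  1  1  1  1  1  1
 0  0  1  1  1  2  2  2  2  2  2
 0  0  1  1  1  2  3  3  3  3  3
 1  0  1  2  2  2  3  3  4  4  4
 1  0  1  2  3  3  3  3  4  4  4
 0  0  1  2  3  4  4  4  4  5  5
 0  0  1  2  3  4  5  5  5  5  6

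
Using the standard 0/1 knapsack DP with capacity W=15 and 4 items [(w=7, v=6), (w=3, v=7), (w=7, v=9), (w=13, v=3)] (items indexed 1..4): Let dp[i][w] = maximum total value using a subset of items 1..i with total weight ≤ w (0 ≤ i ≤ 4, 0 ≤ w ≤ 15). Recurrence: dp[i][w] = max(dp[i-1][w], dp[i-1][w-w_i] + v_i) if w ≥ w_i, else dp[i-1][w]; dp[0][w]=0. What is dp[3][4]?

i\w   0   1   2   3   4   5   6   7   8   9  10  11  12  13  14  15
  0   0   0   0   0   0   0   0   0   0   0   0   0   0   0   0   0
  1   0   0   0   0   0   0   0   6   6   6   6   6   6   6   6   6
  2   0   0   0   7   7   7   7   7   7   7  13  13  13  13  13  13
  3   0   0   0   7   7   7   7   9   9   9  16  16  16  16  16  16
  4   0   0   0   7   7   7   7   9   9   9  16  16  16  16  16  16

7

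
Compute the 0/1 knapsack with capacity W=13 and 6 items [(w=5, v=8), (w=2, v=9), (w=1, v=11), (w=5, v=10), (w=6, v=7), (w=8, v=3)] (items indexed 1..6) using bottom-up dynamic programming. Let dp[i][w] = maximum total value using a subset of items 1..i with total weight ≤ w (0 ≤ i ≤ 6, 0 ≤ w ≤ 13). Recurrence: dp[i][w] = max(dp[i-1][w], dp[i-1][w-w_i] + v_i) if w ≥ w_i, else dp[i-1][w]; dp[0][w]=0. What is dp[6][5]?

20

i\w   0   1   2   3   4   5   6   7   8   9  10  11  12  13
  0   0   0   0   0   0   0   0   0   0   0   0   0   0   0
  1   0   0   0   0   0   8   8   8   8   8   8   8   8   8
  2   0   0   9   9   9   9   9  17  17  17  17  17  17  17
  3   0  11  11  20  20  20  20  20  28  28  28  28  28  28
  4   0  11  11  20  20  20  21  21  30  30  30  30  30  38
  5   0  11  11  20  20  20  21  21  30  30  30  30  30  38
  6   0  11  11  20  20  20  21  21  30  30  30  30  30  38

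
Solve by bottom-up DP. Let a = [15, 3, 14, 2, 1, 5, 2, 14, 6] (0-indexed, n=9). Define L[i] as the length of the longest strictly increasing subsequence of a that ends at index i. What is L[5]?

   i    0    1    2    3    4    5    6    7    8
a[i]   15    3   14    2    1    5    2   14    6
L[i]    1    1    2    1    1    2    2    3    3

2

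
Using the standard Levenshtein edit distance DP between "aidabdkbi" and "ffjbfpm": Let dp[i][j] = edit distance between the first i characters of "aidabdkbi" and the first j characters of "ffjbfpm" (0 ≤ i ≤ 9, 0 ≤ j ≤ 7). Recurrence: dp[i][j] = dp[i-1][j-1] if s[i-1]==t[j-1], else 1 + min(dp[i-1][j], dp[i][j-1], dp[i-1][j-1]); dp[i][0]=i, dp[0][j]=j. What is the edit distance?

   ''  f  f  j  b  f  p  m
''  0  1  2  3  4  5  6  7
 a  1  1  2  3  4  5  6  7
 i  2  2  2  3  4  5  6  7
 d  3  3  3  3  4  5  6  7
 a  4  4  4  4  4  5  6  7
 b  5  5  5  5  4  5  6  7
 d  6  6  6  6  5  5  6  7
 k  7  7  7  7  6  6  6  7
 b  8  8  8  8  7  7  7  7
 i  9  9  9  9  8  8  8  8

8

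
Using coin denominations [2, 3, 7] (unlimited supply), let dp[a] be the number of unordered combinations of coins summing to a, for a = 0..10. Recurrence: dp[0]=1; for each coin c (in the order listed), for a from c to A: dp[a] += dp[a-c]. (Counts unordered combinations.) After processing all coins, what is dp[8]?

after  coin     0     1     2     3     4     5     6     7     8     9    10
          2     1     0     1     0     1     0     1     0     1     0     1
          3     1     0     1     1     1     1     2     1     2     2     2
          7     1     0     1     1     1     1     2     2     2     3     3

2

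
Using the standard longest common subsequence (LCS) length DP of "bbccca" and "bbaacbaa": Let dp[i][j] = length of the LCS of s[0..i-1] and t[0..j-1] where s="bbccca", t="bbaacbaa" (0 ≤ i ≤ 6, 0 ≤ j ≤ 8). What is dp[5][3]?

   ''  b  b  a  a  c  b  a  a
''  0  0  0  0  0  0  0  0  0
 b  0  1  1  1  1  1  1  1  1
 b  0  1  2  2  2  2  2  2  2
 c  0  1  2  2  2  3  3  3  3
 c  0  1  2  2  2  3  3  3  3
 c  0  1  2  2  2  3  3  3  3
 a  0  1  2  3  3  3  3  4  4

2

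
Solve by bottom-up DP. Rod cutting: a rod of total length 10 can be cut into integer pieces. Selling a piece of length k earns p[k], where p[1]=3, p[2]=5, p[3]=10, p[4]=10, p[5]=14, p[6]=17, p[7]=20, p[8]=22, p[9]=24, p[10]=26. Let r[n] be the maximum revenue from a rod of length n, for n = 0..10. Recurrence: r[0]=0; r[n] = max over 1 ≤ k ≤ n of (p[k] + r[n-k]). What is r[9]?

30

   n    0    1    2    3    4    5    6    7    8    9   10
r[n]    0    3    6   10   13   16   20   23   26   30   33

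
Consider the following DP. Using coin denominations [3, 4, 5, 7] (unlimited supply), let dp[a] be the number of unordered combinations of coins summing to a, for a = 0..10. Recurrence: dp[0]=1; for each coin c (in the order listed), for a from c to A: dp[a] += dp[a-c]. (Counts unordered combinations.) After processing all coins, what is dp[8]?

after  coin     0     1     2     3     4     5     6     7     8     9    10
          3     1     0     0     1     0     0     1     0     0     1     0
          4     1     0     0     1     1     0     1     1     1     1     1
          5     1     0     0     1     1     1     1     1     2     2     2
          7     1     0     0     1     1     1     1     2     2     2     3

2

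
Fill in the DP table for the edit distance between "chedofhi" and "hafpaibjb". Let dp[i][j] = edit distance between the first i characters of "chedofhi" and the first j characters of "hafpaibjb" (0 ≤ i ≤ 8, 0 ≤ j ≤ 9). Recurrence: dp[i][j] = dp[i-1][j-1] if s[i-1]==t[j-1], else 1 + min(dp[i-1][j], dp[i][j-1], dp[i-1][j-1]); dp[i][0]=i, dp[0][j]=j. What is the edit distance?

   ''  h  a  f  p  a  i  b  j  b
''  0  1  2  3  4  5  6  7  8  9
 c  1  1  2  3  4  5  6  7  8  9
 h  2  1  2  3  4  5  6  7  8  9
 e  3  2  2  3  4  5  6  7  8  9
 d  4  3  3  3  4  5  6  7  8  9
 o  5  4  4  4  4  5  6  7  8  9
 f  6  5  5  4  5  5  6  7  8  9
 h  7  6  6  5  5  6  6  7  8  9
 i  8  7  7  6  6  6  6  7  8  9

9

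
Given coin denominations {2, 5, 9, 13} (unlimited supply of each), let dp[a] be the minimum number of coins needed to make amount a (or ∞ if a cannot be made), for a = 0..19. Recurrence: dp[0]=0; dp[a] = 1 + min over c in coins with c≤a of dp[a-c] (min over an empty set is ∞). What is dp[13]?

 a  0  1  2  3  4  5  6  7  8  9 10 11 12 13 14 15 16 17 18 19
dp  0  -  1  -  2  1  3  2  4  1  2  2  3  1  2  2  3  3  2  3
(- denotes ∞ / unreachable)

1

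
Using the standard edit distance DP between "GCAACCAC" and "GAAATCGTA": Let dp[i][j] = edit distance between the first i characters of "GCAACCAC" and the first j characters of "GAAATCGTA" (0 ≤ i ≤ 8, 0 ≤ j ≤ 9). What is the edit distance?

   ''  G  A  A  A  T  C  G  T  A
''  0  1  2  3  4  5  6  7  8  9
 G  1  0  1  2  3  4  5  6  7  8
 C  2  1  1  2  3  4  4  5  6  7
 A  3  2  1  1  2  3  4  5  6  6
 A  4  3  2  1  1  2  3  4  5  6
 C  5  4  3  2  2  2  2  3  4  5
 C  6  5  4  3  3  3  2  3  4  5
 A  7  6  5  4  3  4  3  3  4  4
 C  8  7  6  5  4  4  4  4  4  5

5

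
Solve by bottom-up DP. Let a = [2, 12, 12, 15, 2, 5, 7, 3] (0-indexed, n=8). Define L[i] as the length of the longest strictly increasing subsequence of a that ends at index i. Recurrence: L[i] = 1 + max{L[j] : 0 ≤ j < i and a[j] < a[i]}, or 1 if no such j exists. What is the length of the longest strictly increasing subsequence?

3

   i    0    1    2    3    4    5    6    7
a[i]    2   12   12   15    2    5    7    3
L[i]    1    2    2    3    1    2    3    2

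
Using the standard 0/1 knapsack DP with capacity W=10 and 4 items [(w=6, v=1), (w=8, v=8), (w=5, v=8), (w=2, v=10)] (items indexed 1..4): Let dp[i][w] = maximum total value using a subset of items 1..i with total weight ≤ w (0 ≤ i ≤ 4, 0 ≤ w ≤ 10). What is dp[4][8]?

18

i\w   0   1   2   3   4   5   6   7   8   9  10
  0   0   0   0   0   0   0   0   0   0   0   0
  1   0   0   0   0   0   0   1   1   1   1   1
  2   0   0   0   0   0   0   1   1   8   8   8
  3   0   0   0   0   0   8   8   8   8   8   8
  4   0   0  10  10  10  10  10  18  18  18  18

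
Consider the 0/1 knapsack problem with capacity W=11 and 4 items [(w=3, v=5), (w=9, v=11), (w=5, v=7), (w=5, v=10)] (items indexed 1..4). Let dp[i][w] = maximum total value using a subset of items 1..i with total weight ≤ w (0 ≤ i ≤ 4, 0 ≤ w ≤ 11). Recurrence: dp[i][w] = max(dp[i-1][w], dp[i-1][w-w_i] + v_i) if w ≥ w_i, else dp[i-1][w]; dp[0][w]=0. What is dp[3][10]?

12

i\w   0   1   2   3   4   5   6   7   8   9  10  11
  0   0   0   0   0   0   0   0   0   0   0   0   0
  1   0   0   0   5   5   5   5   5   5   5   5   5
  2   0   0   0   5   5   5   5   5   5  11  11  11
  3   0   0   0   5   5   7   7   7  12  12  12  12
  4   0   0   0   5   5  10  10  10  15  15  17  17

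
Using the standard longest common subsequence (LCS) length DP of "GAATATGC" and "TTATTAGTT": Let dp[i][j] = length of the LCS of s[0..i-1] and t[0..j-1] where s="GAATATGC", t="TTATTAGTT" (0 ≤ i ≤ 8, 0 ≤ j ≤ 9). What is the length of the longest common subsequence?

4

   ''  T  T  A  T  T  A  G  T  T
''  0  0  0  0  0  0  0  0  0  0
 G  0  0  0  0  0  0  0  1  1  1
 A  0  0  0  1  1  1  1  1  1  1
 A  0  0  0  1  1  1  2  2  2  2
 T  0  1  1  1  2  2  2  2  3  3
 A  0  1  1  2  2  2  3  3  3  3
 T  0  1  2  2  3  3  3  3  4  4
 G  0  1  2  2  3  3  3  4  4  4
 C  0  1  2  2  3  3  3  4  4  4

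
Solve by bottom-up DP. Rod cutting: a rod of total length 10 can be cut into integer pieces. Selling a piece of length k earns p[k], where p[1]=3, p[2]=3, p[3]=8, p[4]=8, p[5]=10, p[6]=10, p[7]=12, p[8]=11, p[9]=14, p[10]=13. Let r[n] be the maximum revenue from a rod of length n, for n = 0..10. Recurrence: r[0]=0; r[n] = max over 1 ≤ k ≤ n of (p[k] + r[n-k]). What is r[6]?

18

   n    0    1    2    3    4    5    6    7    8    9   10
r[n]    0    3    6    9   12   15   18   21   24   27   30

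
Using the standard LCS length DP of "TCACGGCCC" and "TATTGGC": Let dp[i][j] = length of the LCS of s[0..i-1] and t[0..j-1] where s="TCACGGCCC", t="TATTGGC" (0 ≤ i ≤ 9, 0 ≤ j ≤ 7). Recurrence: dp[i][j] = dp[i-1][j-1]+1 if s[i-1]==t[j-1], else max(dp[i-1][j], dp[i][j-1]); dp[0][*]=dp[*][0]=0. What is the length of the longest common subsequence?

5

   ''  T  A  T  T  G  G  C
''  0  0  0  0  0  0  0  0
 T  0  1  1  1  1  1  1  1
 C  0  1  1  1  1  1  1  2
 A  0  1  2  2  2  2  2  2
 C  0  1  2  2  2  2  2  3
 G  0  1  2  2  2  3  3  3
 G  0  1  2  2  2  3  4  4
 C  0  1  2  2  2  3  4  5
 C  0  1  2  2  2  3  4  5
 C  0  1  2  2  2  3  4  5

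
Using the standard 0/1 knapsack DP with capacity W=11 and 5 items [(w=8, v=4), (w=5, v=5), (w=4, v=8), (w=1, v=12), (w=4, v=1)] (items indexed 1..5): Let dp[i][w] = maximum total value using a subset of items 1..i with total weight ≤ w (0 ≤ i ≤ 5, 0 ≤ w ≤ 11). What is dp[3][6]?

8

i\w   0   1   2   3   4   5   6   7   8   9  10  11
  0   0   0   0   0   0   0   0   0   0   0   0   0
  1   0   0   0   0   0   0   0   0   4   4   4   4
  2   0   0   0   0   0   5   5   5   5   5   5   5
  3   0   0   0   0   8   8   8   8   8  13  13  13
  4   0  12  12  12  12  20  20  20  20  20  25  25
  5   0  12  12  12  12  20  20  20  20  21  25  25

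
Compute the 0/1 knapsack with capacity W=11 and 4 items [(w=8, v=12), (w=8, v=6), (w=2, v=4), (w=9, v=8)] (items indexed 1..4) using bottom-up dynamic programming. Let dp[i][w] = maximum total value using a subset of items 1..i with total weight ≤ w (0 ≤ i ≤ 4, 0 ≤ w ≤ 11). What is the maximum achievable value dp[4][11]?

i\w   0   1   2   3   4   5   6   7   8   9  10  11
  0   0   0   0   0   0   0   0   0   0   0   0   0
  1   0   0   0   0   0   0   0   0  12  12  12  12
  2   0   0   0   0   0   0   0   0  12  12  12  12
  3   0   0   4   4   4   4   4   4  12  12  16  16
  4   0   0   4   4   4   4   4   4  12  12  16  16

16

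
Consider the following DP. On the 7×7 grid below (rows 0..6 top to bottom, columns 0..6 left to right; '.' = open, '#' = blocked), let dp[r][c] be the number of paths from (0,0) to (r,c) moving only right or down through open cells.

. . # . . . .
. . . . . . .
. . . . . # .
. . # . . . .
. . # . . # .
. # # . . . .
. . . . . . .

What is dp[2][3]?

r\c   0   1   2   3   4   5   6
  0   1   1   0   0   0   0   0
  1   1   2   2   2   2   2   2
  2   1   3   5   7   9   0   2
  3   1   4   0   7  16  16  18
  4   1   5   0   7  23   0  18
  5   1   0   0   7  30  30  48
  6   1   1   1   8  38  68 116

7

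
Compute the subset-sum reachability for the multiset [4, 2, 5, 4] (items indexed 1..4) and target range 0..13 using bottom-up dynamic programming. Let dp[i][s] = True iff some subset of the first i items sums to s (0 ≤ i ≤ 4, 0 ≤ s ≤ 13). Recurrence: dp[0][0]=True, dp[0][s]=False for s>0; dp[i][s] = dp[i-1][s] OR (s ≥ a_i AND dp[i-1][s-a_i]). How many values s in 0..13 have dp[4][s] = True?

i\s   0   1   2   3   4   5   6   7   8   9  10  11  12  13
  0   T   F   F   F   F   F   F   F   F   F   F   F   F   F
  1   T   F   F   F   T   F   F   F   F   F   F   F   F   F
  2   T   F   T   F   T   F   T   F   F   F   F   F   F   F
  3   T   F   T   F   T   T   T   T   F   T   F   T   F   F
  4   T   F   T   F   T   T   T   T   T   T   T   T   F   T

11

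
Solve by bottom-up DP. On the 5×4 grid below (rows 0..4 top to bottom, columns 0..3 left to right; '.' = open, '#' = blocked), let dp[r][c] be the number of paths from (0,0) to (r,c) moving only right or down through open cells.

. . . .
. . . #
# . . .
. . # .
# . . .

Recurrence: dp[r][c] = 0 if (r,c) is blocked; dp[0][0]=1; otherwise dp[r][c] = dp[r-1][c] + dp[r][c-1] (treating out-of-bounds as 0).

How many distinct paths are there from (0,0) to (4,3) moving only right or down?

7

r\c   0   1   2   3
  0   1   1   1   1
  1   1   2   3   0
  2   0   2   5   5
  3   0   2   0   5
  4   0   2   2   7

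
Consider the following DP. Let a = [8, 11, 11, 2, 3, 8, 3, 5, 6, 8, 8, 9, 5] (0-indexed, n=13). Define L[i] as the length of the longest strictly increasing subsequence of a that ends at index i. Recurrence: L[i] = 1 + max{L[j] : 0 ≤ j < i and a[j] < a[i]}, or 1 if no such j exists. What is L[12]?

3

   i    0    1    2    3    4    5    6    7    8    9   10   11   12
a[i]    8   11   11    2    3    8    3    5    6    8    8    9    5
L[i]    1    2    2    1    2    3    2    3    4    5    5    6    3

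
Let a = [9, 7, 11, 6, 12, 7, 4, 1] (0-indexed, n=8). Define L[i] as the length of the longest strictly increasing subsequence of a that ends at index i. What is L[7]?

   i    0    1    2    3    4    5    6    7
a[i]    9    7   11    6   12    7    4    1
L[i]    1    1    2    1    3    2    1    1

1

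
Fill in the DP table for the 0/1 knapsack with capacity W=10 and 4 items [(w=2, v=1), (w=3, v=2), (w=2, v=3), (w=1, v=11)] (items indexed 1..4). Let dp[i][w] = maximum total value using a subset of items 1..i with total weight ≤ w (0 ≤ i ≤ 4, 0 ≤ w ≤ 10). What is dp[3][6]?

i\w   0   1   2   3   4   5   6   7   8   9  10
  0   0   0   0   0   0   0   0   0   0   0   0
  1   0   0   1   1   1   1   1   1   1   1   1
  2   0   0   1   2   2   3   3   3   3   3   3
  3   0   0   3   3   4   5   5   6   6   6   6
  4   0  11  11  14  14  15  16  16  17  17  17

5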